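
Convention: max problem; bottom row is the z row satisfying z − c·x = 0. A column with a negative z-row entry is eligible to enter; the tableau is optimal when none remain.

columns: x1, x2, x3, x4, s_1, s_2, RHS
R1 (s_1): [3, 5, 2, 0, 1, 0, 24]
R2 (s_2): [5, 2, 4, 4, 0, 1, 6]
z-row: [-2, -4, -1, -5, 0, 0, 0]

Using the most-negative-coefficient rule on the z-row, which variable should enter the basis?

x4

Negative z-row entries: x1: -2, x2: -4, x3: -1, x4: -5.
The most negative is -5 in column x4, so x4 enters.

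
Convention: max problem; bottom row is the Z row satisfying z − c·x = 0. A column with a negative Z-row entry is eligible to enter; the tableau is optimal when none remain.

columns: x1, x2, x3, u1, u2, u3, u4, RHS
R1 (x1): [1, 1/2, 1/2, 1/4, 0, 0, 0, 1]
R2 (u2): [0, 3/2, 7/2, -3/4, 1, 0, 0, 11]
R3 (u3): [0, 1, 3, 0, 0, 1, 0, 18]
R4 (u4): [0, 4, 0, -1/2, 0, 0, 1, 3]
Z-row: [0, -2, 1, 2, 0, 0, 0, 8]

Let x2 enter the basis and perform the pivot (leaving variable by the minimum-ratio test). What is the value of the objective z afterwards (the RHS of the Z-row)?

Ratio test on column x2 — row 1: 1/(1/2) = 2; row 2: 11/(3/2) = 22/3; row 3: 18/1 = 18; row 4: 3/4 = 3/4. Minimum is 3/4 at row 4 (u4 leaves); pivot element 4.
Pivot on row 4; the Z-row RHS becomes 8 − (-2)·(3/4) = 19/2.

19/2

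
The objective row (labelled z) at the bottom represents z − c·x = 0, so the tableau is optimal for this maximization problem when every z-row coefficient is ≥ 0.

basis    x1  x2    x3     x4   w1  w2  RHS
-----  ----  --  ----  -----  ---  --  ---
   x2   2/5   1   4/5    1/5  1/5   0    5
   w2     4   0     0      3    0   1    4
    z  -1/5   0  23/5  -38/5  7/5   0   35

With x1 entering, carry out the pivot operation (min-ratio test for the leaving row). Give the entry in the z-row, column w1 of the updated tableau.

7/5

Ratio test on column x1 — row 1: 5/(2/5) = 25/2; row 2: 4/4 = 1. Minimum is 1 at row 2 (w2 leaves); pivot element 4.
Divide row 2 by 4; eliminate column x1 from the other rows.
z-row update in column w1: 7/5 − (-1/5)·0 = 7/5.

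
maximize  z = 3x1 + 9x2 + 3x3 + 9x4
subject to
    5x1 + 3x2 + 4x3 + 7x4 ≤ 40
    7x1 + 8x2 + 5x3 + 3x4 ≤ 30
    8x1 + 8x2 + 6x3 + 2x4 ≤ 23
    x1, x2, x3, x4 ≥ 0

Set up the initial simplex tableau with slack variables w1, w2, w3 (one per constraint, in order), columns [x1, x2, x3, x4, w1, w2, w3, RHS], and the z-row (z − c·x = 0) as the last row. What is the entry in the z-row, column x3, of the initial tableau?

-3

The z-row carries the negated objective coefficients: the x3 entry is -3.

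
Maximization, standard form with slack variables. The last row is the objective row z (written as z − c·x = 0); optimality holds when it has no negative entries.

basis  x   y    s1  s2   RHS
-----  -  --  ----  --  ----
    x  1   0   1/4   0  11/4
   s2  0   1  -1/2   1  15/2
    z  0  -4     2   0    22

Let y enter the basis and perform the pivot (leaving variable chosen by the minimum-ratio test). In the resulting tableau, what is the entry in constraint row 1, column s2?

Ratio test on column y — row 1: entry 0 ≤ 0; row 2: (15/2)/1 = 15/2. Minimum is 15/2 at row 2 (s2 leaves); pivot element 1.
Divide row 2 by 1; eliminate column y from the other rows.
Row 1 update in column s2: 0 − 0·1 = 0.

0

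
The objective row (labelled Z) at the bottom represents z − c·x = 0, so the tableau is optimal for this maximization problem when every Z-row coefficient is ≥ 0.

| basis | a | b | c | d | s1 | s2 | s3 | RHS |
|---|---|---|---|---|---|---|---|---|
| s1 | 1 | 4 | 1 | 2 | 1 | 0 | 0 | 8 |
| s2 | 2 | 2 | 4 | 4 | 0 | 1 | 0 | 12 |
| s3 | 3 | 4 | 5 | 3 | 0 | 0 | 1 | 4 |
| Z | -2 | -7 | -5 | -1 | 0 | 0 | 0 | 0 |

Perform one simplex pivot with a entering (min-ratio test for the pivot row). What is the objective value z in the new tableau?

Ratio test on column a — row 1: 8/1 = 8; row 2: 12/2 = 6; row 3: 4/3 = 4/3. Minimum is 4/3 at row 3 (s3 leaves); pivot element 3.
Pivot on row 3; the Z-row RHS becomes 0 − (-2)·(4/3) = 8/3.

8/3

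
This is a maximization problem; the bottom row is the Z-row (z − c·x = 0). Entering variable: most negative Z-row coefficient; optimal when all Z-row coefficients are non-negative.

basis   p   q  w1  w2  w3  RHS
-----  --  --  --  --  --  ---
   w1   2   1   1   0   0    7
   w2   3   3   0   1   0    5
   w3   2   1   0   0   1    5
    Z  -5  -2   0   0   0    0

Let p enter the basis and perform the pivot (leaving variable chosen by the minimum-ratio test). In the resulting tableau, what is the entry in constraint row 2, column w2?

Ratio test on column p — row 1: 7/2 = 7/2; row 2: 5/3 = 5/3; row 3: 5/2 = 5/2. Minimum is 5/3 at row 2 (w2 leaves); pivot element 3.
Divide row 2 by 3; eliminate column p from the other rows.
In the new row 2, the w2 entry is the old entry divided by the pivot: 1/3 = 1/3.

1/3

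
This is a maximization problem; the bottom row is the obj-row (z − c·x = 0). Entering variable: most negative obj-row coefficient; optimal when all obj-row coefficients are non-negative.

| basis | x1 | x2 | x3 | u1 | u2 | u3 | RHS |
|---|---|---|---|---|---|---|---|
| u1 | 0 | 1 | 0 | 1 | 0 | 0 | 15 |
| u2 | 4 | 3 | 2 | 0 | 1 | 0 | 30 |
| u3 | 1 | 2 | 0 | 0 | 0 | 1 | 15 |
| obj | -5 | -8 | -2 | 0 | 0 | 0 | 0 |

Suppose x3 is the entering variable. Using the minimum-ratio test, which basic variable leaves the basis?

u2

Column x3 entries and ratios — u1: 0 ≤ 0, skip; u2: 30/2 = 15; u3: 0 ≤ 0, skip.
Smallest ratio is 15 in the row of u2, so u2 leaves.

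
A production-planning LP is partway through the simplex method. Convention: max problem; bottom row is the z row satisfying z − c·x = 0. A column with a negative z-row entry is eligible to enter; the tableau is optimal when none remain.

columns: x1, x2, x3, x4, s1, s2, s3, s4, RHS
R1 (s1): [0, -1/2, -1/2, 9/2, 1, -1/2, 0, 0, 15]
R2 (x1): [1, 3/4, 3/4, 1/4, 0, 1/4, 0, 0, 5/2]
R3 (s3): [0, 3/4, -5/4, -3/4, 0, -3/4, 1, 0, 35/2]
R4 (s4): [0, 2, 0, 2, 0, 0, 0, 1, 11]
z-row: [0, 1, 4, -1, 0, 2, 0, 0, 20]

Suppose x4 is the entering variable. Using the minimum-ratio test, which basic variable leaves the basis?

Column x4 entries and ratios — s1: 15/(9/2) = 10/3; x1: (5/2)/(1/4) = 10; s3: -3/4 ≤ 0, skip; s4: 11/2 = 11/2.
Smallest ratio is 10/3 in the row of s1, so s1 leaves.

s1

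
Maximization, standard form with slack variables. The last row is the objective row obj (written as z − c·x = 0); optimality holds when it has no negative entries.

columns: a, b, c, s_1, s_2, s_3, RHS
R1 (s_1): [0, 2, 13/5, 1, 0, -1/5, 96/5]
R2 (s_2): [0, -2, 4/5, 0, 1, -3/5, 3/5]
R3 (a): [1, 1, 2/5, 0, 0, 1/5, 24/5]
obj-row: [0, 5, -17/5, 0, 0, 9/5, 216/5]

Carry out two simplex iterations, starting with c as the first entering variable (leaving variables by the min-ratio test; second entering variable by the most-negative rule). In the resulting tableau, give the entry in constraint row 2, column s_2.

5/17

Ratio test on column c — row 1: (96/5)/(13/5) = 96/13; row 2: (3/5)/(4/5) = 3/4; row 3: (24/5)/(2/5) = 12. Minimum is 3/4 at row 2 (s_2 leaves); pivot element 4/5.
Divide row 2 by 4/5; eliminate column c from the other rows.
Second iteration: most negative obj-row entry is -7/2 in column b, so b enters.
Ratio test on column b — row 1: (69/4)/(17/2) = 69/34; row 2: entry -5/2 ≤ 0; row 3: (9/2)/2 = 9/4. Minimum is 69/34 at row 1 (s_1 leaves); pivot element 17/2.
Divide row 1 by 17/2; eliminate column b from the other rows.
After both pivots, the entry at constraint row 2, column s_2 is 5/17.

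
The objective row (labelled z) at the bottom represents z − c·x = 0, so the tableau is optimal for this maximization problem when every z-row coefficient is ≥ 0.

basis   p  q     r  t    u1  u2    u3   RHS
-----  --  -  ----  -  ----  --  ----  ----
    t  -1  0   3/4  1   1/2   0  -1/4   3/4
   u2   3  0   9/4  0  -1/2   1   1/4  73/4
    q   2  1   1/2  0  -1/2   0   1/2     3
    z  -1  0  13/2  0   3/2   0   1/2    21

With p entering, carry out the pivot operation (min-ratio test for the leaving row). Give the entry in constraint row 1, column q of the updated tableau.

1/2

Ratio test on column p — row 1: entry -1 ≤ 0; row 2: (73/4)/3 = 73/12; row 3: 3/2 = 3/2. Minimum is 3/2 at row 3 (q leaves); pivot element 2.
Divide row 3 by 2; eliminate column p from the other rows.
Row 1 update in column q: 0 − (-1)·(1/2) = 1/2.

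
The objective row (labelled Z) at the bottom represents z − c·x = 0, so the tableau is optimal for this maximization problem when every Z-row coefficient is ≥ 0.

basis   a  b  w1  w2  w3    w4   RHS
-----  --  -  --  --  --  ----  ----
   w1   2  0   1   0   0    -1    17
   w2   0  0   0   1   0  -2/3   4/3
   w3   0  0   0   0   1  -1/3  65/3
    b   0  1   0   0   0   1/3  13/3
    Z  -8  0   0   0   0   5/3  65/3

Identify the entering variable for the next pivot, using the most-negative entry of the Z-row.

a

Negative Z-row entries: a: -8.
The most negative is -8 in column a, so a enters.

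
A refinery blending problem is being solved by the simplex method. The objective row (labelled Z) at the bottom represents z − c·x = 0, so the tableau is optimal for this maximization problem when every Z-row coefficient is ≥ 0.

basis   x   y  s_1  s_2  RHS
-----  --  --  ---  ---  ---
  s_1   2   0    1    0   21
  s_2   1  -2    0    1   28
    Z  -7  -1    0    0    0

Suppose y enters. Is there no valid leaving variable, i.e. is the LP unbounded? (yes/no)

yes

Every constraint-row entry in column y is ≤ 0, so increasing y is unbounded.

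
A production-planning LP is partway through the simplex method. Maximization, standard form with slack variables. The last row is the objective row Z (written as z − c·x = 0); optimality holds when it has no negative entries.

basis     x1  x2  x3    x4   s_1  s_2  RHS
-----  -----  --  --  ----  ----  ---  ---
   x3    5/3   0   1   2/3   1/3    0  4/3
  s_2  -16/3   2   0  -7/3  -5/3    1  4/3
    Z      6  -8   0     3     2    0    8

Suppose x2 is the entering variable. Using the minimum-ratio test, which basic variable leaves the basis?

Column x2 entries and ratios — x3: 0 ≤ 0, skip; s_2: (4/3)/2 = 2/3.
Smallest ratio is 2/3 in the row of s_2, so s_2 leaves.

s_2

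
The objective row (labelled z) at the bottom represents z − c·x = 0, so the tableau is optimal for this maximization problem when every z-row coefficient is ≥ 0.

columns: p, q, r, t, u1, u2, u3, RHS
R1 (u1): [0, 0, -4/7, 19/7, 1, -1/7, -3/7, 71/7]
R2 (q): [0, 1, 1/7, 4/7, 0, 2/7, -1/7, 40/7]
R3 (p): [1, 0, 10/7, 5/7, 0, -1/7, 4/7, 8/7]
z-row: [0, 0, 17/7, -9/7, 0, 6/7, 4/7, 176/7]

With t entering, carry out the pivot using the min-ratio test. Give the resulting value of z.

136/5

Ratio test on column t — row 1: (71/7)/(19/7) = 71/19; row 2: (40/7)/(4/7) = 10; row 3: (8/7)/(5/7) = 8/5. Minimum is 8/5 at row 3 (p leaves); pivot element 5/7.
Pivot on row 3; the z-row RHS becomes 176/7 − (-9/7)·(8/5) = 136/5.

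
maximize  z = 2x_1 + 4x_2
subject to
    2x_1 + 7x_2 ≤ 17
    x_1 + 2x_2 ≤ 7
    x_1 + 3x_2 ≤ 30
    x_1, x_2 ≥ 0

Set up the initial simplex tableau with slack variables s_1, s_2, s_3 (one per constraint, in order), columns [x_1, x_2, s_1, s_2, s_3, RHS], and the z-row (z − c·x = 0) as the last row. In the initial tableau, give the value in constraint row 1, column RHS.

17

The RHS of constraint 1 is b_1 = 17.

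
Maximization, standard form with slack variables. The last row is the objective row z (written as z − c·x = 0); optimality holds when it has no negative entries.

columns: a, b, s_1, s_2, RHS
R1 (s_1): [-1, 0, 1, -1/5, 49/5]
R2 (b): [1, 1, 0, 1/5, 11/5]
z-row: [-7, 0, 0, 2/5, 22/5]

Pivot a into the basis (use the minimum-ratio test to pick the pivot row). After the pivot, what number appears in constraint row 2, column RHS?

Ratio test on column a — row 1: entry -1 ≤ 0; row 2: (11/5)/1 = 11/5. Minimum is 11/5 at row 2 (b leaves); pivot element 1.
Divide row 2 by 1; eliminate column a from the other rows.
In the new row 2, the RHS entry is the old entry divided by the pivot: (11/5)/1 = 11/5.

11/5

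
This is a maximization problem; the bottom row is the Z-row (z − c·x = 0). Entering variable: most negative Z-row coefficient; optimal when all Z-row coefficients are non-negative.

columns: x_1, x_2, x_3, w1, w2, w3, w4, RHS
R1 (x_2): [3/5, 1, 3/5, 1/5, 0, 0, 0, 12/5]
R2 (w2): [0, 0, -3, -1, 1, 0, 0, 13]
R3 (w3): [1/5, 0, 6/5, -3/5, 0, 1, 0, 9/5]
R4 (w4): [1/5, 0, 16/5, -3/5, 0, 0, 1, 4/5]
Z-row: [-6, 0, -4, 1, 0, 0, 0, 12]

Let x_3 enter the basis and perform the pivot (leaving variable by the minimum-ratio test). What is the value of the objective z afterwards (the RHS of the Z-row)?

Ratio test on column x_3 — row 1: (12/5)/(3/5) = 4; row 2: entry -3 ≤ 0; row 3: (9/5)/(6/5) = 3/2; row 4: (4/5)/(16/5) = 1/4. Minimum is 1/4 at row 4 (w4 leaves); pivot element 16/5.
Pivot on row 4; the Z-row RHS becomes 12 − (-4)·(1/4) = 13.

13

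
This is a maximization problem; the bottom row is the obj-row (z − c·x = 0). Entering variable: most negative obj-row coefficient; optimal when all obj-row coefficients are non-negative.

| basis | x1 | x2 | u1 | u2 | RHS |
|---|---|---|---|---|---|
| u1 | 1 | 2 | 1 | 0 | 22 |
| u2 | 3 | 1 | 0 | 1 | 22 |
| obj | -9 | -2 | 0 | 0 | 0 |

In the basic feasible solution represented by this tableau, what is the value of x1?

x1 is not in the basis, so in the current basic feasible solution x1 = 0.

0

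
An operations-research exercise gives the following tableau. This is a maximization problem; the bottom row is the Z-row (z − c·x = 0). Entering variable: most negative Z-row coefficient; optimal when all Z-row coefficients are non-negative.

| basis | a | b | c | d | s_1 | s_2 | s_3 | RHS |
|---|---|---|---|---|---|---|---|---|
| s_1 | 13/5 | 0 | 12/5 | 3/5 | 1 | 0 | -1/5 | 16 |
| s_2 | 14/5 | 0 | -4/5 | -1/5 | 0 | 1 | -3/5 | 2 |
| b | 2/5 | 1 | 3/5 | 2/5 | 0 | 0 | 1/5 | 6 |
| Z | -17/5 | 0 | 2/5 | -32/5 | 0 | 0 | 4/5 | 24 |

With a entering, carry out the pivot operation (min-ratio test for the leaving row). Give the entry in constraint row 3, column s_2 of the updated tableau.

-1/7

Ratio test on column a — row 1: 16/(13/5) = 80/13; row 2: 2/(14/5) = 5/7; row 3: 6/(2/5) = 15. Minimum is 5/7 at row 2 (s_2 leaves); pivot element 14/5.
Divide row 2 by 14/5; eliminate column a from the other rows.
Row 3 update in column s_2: 0 − (2/5)·(5/14) = -1/7.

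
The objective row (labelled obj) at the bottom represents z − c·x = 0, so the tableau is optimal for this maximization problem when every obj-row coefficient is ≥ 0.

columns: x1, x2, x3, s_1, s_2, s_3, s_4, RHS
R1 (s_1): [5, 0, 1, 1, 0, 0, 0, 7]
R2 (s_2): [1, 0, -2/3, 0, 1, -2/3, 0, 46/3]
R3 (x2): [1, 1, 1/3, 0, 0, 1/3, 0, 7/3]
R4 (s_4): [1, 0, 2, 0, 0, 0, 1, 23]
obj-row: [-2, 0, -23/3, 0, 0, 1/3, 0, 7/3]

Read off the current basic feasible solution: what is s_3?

s_3 is not in the basis, so in the current basic feasible solution s_3 = 0.

0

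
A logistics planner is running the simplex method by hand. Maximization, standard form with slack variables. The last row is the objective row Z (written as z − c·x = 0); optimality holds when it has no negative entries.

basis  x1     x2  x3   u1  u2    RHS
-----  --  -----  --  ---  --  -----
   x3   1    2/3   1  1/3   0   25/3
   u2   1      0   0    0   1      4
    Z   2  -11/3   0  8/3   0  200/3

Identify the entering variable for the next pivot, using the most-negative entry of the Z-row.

x2

Negative Z-row entries: x2: -11/3.
The most negative is -11/3 in column x2, so x2 enters.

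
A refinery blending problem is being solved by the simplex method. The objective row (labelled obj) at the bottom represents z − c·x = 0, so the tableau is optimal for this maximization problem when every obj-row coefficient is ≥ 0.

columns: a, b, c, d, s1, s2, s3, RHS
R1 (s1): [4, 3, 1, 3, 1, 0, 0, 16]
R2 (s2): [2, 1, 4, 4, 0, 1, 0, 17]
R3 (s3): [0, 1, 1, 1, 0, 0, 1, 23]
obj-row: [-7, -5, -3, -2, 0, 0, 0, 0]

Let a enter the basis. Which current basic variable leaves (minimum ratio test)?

Column a entries and ratios — s1: 16/4 = 4; s2: 17/2 = 17/2; s3: 0 ≤ 0, skip.
Smallest ratio is 4 in the row of s1, so s1 leaves.

s1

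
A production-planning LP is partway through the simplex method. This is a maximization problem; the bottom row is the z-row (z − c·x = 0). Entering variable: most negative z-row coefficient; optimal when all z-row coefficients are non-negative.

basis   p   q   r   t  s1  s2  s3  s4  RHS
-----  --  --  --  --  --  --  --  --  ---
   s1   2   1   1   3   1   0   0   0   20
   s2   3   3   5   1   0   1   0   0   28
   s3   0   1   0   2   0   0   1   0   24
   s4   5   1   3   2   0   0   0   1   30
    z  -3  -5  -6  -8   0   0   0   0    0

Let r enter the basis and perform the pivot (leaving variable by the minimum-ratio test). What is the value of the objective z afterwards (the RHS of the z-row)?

Ratio test on column r — row 1: 20/1 = 20; row 2: 28/5 = 28/5; row 3: entry 0 ≤ 0; row 4: 30/3 = 10. Minimum is 28/5 at row 2 (s2 leaves); pivot element 5.
Pivot on row 2; the z-row RHS becomes 0 − (-6)·(28/5) = 168/5.

168/5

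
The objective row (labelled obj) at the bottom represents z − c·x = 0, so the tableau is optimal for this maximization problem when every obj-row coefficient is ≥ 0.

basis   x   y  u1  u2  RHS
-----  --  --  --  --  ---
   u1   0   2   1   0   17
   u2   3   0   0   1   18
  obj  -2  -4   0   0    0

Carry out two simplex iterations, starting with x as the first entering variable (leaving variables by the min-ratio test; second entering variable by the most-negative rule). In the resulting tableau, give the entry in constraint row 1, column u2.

0

Ratio test on column x — row 1: entry 0 ≤ 0; row 2: 18/3 = 6. Minimum is 6 at row 2 (u2 leaves); pivot element 3.
Divide row 2 by 3; eliminate column x from the other rows.
Second iteration: most negative obj-row entry is -4 in column y, so y enters.
Ratio test on column y — row 1: 17/2 = 17/2; row 2: entry 0 ≤ 0. Minimum is 17/2 at row 1 (u1 leaves); pivot element 2.
Divide row 1 by 2; eliminate column y from the other rows.
After both pivots, the entry at constraint row 1, column u2 is 0.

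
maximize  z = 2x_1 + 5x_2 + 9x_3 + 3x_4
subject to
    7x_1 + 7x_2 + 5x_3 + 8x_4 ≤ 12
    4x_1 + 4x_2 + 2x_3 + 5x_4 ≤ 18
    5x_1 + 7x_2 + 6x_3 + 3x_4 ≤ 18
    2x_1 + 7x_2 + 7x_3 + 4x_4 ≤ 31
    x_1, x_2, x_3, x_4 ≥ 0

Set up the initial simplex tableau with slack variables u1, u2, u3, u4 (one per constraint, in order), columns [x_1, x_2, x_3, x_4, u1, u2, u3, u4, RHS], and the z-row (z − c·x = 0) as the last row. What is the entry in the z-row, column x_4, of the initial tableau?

-3

The z-row carries the negated objective coefficients: the x_4 entry is -3.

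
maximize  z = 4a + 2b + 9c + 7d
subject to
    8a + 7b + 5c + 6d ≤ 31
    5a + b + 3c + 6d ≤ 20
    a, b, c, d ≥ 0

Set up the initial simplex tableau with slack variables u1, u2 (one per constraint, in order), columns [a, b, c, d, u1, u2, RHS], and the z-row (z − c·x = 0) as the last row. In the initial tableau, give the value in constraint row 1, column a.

Constraint 1 has coefficient 8 on a.

8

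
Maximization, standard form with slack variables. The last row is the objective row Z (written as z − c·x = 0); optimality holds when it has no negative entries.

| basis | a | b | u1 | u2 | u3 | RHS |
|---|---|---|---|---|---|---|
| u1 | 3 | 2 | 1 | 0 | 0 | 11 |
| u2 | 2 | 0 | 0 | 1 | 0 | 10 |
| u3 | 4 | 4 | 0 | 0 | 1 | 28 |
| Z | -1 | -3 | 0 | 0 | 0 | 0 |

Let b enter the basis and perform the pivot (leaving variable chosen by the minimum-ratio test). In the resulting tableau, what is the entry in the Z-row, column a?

Ratio test on column b — row 1: 11/2 = 11/2; row 2: entry 0 ≤ 0; row 3: 28/4 = 7. Minimum is 11/2 at row 1 (u1 leaves); pivot element 2.
Divide row 1 by 2; eliminate column b from the other rows.
Z-row update in column a: -1 − (-3)·(3/2) = 7/2.

7/2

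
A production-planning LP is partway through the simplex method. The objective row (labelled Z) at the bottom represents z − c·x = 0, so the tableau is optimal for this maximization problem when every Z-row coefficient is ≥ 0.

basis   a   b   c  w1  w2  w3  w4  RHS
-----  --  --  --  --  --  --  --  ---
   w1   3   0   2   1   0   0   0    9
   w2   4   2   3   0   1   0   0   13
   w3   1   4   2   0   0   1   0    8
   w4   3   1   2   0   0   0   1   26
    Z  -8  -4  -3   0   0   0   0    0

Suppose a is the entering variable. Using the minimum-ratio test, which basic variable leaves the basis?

w1

Column a entries and ratios — w1: 9/3 = 3; w2: 13/4 = 13/4; w3: 8/1 = 8; w4: 26/3 = 26/3.
Smallest ratio is 3 in the row of w1, so w1 leaves.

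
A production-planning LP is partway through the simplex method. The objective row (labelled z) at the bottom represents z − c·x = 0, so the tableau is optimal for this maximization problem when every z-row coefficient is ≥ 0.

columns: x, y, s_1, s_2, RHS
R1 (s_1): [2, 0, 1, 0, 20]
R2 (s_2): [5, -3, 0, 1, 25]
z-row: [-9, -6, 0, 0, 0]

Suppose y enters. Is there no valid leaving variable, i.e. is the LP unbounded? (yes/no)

yes

Every constraint-row entry in column y is ≤ 0, so increasing y is unbounded.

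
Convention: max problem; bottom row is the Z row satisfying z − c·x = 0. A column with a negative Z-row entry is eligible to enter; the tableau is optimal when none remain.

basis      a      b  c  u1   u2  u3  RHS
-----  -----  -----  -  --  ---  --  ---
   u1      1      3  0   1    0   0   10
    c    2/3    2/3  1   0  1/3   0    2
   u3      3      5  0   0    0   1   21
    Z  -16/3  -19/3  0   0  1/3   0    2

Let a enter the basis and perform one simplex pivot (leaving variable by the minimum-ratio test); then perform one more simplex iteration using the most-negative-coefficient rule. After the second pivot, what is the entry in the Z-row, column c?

19/2

Ratio test on column a — row 1: 10/1 = 10; row 2: 2/(2/3) = 3; row 3: 21/3 = 7. Minimum is 3 at row 2 (c leaves); pivot element 2/3.
Divide row 2 by 2/3; eliminate column a from the other rows.
Second iteration: most negative Z-row entry is -1 in column b, so b enters.
Ratio test on column b — row 1: 7/2 = 7/2; row 2: 3/1 = 3; row 3: 12/2 = 6. Minimum is 3 at row 2 (a leaves); pivot element 1.
Divide row 2 by 1; eliminate column b from the other rows.
After both pivots, the entry at the Z-row, column c is 19/2.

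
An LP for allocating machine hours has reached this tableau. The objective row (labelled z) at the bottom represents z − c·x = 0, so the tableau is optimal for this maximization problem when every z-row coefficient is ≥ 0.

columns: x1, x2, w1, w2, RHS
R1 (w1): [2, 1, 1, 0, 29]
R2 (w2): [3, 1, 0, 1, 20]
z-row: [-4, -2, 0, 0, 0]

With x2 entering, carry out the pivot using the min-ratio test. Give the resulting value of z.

Ratio test on column x2 — row 1: 29/1 = 29; row 2: 20/1 = 20. Minimum is 20 at row 2 (w2 leaves); pivot element 1.
Pivot on row 2; the z-row RHS becomes 0 − (-2)·20 = 40.

40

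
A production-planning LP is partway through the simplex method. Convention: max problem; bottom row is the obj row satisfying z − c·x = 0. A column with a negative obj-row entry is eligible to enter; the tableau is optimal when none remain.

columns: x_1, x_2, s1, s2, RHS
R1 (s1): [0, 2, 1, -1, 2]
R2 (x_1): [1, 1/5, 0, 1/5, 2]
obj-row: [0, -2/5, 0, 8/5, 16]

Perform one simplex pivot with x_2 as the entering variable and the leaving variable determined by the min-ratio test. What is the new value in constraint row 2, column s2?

Ratio test on column x_2 — row 1: 2/2 = 1; row 2: 2/(1/5) = 10. Minimum is 1 at row 1 (s1 leaves); pivot element 2.
Divide row 1 by 2; eliminate column x_2 from the other rows.
Row 2 update in column s2: 1/5 − (1/5)·(-1/2) = 3/10.

3/10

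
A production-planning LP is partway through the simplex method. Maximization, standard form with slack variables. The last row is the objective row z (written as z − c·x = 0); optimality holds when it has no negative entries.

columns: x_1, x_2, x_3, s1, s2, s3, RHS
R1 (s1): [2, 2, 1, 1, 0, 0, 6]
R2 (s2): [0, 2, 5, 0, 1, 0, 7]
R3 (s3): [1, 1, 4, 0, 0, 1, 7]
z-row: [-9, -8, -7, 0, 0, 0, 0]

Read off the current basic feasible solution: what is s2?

7

s2 is basic (row 2); its value is the RHS of that row, 7.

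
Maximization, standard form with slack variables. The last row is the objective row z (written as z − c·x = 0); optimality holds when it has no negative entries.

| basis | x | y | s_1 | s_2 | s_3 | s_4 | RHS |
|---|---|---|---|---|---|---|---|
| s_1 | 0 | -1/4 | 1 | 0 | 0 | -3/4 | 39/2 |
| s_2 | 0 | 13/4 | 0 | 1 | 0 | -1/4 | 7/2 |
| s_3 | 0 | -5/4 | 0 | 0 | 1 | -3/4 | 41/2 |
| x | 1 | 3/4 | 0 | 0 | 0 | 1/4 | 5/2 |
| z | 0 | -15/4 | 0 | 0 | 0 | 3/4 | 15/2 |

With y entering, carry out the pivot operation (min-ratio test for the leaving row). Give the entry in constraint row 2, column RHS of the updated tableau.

Ratio test on column y — row 1: entry -1/4 ≤ 0; row 2: (7/2)/(13/4) = 14/13; row 3: entry -5/4 ≤ 0; row 4: (5/2)/(3/4) = 10/3. Minimum is 14/13 at row 2 (s_2 leaves); pivot element 13/4.
Divide row 2 by 13/4; eliminate column y from the other rows.
In the new row 2, the RHS entry is the old entry divided by the pivot: (7/2)/(13/4) = 14/13.

14/13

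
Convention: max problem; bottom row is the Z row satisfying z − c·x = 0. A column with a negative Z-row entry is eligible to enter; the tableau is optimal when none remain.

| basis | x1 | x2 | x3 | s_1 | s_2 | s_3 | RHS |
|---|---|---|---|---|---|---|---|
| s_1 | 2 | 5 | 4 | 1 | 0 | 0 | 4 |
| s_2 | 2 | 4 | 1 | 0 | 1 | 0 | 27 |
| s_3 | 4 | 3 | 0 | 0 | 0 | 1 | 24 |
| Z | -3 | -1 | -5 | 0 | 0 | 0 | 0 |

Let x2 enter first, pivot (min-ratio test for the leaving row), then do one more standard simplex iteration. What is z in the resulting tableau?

Ratio test on column x2 — row 1: 4/5 = 4/5; row 2: 27/4 = 27/4; row 3: 24/3 = 8. Minimum is 4/5 at row 1 (s_1 leaves); pivot element 5.
Pivot on row 1; the Z-row RHS becomes 0 − (-1)·(4/5) = 4/5.
Next entering variable (most negative Z-row entry -21/5): x3.
Ratio test on column x3 — row 1: (4/5)/(4/5) = 1; row 2: entry -11/5 ≤ 0; row 3: entry -12/5 ≤ 0. Minimum is 1 at row 1 (x2 leaves); pivot element 4/5.
After the second pivot the Z-row RHS is 4/5 − (-21/5)·1 = 5.

5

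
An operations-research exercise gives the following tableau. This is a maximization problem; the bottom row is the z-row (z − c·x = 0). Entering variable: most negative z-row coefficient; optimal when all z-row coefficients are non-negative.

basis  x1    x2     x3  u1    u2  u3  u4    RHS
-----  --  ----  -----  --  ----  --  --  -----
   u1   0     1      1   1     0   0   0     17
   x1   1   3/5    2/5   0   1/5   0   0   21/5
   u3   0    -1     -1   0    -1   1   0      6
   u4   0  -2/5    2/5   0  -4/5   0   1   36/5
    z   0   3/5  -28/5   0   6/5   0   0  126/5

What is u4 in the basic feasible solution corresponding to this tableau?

36/5

u4 is basic (row 4); its value is the RHS of that row, 36/5.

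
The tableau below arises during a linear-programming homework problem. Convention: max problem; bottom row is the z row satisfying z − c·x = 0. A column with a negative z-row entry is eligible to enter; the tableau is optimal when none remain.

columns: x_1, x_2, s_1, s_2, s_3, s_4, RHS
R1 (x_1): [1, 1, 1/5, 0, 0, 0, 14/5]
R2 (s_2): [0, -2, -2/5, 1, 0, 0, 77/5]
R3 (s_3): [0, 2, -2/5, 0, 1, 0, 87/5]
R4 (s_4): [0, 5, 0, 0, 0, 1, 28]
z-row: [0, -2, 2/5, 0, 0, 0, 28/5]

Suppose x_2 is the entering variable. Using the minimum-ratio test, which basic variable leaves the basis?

x_1

Column x_2 entries and ratios — x_1: (14/5)/1 = 14/5; s_2: -2 ≤ 0, skip; s_3: (87/5)/2 = 87/10; s_4: 28/5 = 28/5.
Smallest ratio is 14/5 in the row of x_1, so x_1 leaves.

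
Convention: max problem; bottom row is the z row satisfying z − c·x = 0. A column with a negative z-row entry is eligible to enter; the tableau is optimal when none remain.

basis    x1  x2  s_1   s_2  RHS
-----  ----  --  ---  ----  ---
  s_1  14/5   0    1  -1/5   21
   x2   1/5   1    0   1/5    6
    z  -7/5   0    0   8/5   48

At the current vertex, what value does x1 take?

0

x1 is not in the basis, so in the current basic feasible solution x1 = 0.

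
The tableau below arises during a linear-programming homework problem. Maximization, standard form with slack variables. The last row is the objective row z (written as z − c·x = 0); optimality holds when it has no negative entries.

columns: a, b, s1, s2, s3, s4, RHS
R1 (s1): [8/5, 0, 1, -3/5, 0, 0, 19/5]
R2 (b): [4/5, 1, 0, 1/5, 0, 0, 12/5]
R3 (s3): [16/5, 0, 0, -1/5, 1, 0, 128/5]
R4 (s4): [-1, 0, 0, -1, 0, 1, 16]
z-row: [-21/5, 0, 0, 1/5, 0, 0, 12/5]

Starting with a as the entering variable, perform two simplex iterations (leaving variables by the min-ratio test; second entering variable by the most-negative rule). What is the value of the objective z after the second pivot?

55/4

Ratio test on column a — row 1: (19/5)/(8/5) = 19/8; row 2: (12/5)/(4/5) = 3; row 3: (128/5)/(16/5) = 8; row 4: entry -1 ≤ 0. Minimum is 19/8 at row 1 (s1 leaves); pivot element 8/5.
Pivot on row 1; the z-row RHS becomes 12/5 − (-21/5)·(19/8) = 99/8.
Next entering variable (most negative z-row entry -11/8): s2.
Ratio test on column s2 — row 1: entry -3/8 ≤ 0; row 2: (1/2)/(1/2) = 1; row 3: 18/1 = 18; row 4: entry -11/8 ≤ 0. Minimum is 1 at row 2 (b leaves); pivot element 1/2.
After the second pivot the z-row RHS is 99/8 − (-11/8)·1 = 55/4.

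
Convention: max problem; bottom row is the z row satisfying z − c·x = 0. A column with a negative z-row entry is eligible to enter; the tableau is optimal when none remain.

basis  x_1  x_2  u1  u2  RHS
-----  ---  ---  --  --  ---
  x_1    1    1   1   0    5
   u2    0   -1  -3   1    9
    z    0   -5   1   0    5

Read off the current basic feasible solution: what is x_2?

x_2 is not in the basis, so in the current basic feasible solution x_2 = 0.

0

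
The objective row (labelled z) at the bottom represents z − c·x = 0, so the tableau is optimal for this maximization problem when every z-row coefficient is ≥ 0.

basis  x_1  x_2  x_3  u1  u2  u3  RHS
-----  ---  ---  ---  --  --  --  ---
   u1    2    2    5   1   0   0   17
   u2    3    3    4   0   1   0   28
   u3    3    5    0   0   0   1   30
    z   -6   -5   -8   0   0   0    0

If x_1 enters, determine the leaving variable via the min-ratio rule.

u1

Column x_1 entries and ratios — u1: 17/2 = 17/2; u2: 28/3 = 28/3; u3: 30/3 = 10.
Smallest ratio is 17/2 in the row of u1, so u1 leaves.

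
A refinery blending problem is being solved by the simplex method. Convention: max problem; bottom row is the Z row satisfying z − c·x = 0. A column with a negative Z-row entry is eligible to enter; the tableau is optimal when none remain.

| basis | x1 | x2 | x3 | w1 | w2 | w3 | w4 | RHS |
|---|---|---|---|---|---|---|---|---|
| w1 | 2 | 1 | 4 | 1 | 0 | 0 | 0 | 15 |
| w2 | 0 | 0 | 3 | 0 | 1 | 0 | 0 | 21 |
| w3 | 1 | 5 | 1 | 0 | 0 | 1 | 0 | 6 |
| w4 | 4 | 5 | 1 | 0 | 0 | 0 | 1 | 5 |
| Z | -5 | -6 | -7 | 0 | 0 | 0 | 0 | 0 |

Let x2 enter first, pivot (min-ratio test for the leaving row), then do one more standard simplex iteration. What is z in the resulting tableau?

Ratio test on column x2 — row 1: 15/1 = 15; row 2: entry 0 ≤ 0; row 3: 6/5 = 6/5; row 4: 5/5 = 1. Minimum is 1 at row 4 (w4 leaves); pivot element 5.
Pivot on row 4; the Z-row RHS becomes 0 − (-6)·1 = 6.
Next entering variable (most negative Z-row entry -29/5): x3.
Ratio test on column x3 — row 1: 14/(19/5) = 70/19; row 2: 21/3 = 7; row 3: entry 0 ≤ 0; row 4: 1/(1/5) = 5. Minimum is 70/19 at row 1 (w1 leaves); pivot element 19/5.
After the second pivot the Z-row RHS is 6 − (-29/5)·(70/19) = 520/19.

520/19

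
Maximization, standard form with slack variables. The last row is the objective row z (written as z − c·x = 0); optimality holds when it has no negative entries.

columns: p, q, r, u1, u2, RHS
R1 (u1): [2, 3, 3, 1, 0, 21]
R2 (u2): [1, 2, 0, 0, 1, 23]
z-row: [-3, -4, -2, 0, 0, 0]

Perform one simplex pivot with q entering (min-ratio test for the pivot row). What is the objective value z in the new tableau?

Ratio test on column q — row 1: 21/3 = 7; row 2: 23/2 = 23/2. Minimum is 7 at row 1 (u1 leaves); pivot element 3.
Pivot on row 1; the z-row RHS becomes 0 − (-4)·7 = 28.

28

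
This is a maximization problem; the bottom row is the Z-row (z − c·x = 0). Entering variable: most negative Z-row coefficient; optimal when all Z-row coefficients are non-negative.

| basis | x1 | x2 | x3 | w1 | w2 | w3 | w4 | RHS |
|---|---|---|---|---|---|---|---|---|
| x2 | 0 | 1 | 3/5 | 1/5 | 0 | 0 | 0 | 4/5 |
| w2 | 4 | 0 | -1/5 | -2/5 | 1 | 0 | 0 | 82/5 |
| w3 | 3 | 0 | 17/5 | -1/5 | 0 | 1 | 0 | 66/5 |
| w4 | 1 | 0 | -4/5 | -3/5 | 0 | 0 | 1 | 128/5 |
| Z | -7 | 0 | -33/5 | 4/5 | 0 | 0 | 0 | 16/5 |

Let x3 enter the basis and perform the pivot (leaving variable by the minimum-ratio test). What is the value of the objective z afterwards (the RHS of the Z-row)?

12

Ratio test on column x3 — row 1: (4/5)/(3/5) = 4/3; row 2: entry -1/5 ≤ 0; row 3: (66/5)/(17/5) = 66/17; row 4: entry -4/5 ≤ 0. Minimum is 4/3 at row 1 (x2 leaves); pivot element 3/5.
Pivot on row 1; the Z-row RHS becomes 16/5 − (-33/5)·(4/3) = 12.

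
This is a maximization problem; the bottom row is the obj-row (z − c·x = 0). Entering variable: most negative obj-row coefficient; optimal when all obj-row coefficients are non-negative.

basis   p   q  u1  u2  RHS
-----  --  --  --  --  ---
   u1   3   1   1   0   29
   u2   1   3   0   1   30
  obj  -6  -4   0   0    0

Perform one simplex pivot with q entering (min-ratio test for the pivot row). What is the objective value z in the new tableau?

Ratio test on column q — row 1: 29/1 = 29; row 2: 30/3 = 10. Minimum is 10 at row 2 (u2 leaves); pivot element 3.
Pivot on row 2; the obj-row RHS becomes 0 − (-4)·10 = 40.

40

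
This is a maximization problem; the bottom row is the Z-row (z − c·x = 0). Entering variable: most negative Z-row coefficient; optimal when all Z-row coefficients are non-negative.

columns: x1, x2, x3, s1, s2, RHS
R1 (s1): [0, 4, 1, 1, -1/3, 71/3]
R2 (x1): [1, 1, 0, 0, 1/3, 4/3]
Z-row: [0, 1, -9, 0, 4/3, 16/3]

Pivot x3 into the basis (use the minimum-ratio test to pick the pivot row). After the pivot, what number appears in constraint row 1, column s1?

1

Ratio test on column x3 — row 1: (71/3)/1 = 71/3; row 2: entry 0 ≤ 0. Minimum is 71/3 at row 1 (s1 leaves); pivot element 1.
Divide row 1 by 1; eliminate column x3 from the other rows.
In the new row 1, the s1 entry is the old entry divided by the pivot: 1/1 = 1.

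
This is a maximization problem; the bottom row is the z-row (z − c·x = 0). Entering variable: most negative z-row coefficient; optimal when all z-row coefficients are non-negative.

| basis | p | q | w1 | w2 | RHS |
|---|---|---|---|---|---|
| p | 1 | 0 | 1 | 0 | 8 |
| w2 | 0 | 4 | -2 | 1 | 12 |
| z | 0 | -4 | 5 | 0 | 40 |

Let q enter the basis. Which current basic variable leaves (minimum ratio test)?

Column q entries and ratios — p: 0 ≤ 0, skip; w2: 12/4 = 3.
Smallest ratio is 3 in the row of w2, so w2 leaves.

w2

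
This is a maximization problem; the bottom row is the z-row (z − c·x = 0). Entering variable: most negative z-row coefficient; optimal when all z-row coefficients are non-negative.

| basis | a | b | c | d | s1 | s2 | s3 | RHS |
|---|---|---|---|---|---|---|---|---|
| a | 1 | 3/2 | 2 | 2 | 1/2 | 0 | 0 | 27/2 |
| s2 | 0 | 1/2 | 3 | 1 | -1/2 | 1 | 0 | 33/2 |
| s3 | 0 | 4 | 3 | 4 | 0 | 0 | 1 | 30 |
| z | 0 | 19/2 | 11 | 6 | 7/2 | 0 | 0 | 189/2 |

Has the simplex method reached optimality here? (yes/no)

Every z-row coefficient is ≥ 0, so the tableau is optimal.

yes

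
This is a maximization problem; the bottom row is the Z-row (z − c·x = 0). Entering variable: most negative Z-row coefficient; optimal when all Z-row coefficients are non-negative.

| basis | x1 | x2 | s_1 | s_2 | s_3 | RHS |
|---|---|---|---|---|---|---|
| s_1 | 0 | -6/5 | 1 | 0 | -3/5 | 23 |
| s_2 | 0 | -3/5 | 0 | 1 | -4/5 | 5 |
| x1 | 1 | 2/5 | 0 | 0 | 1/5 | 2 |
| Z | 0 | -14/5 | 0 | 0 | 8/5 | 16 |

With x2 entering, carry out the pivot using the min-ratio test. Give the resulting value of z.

Ratio test on column x2 — row 1: entry -6/5 ≤ 0; row 2: entry -3/5 ≤ 0; row 3: 2/(2/5) = 5. Minimum is 5 at row 3 (x1 leaves); pivot element 2/5.
Pivot on row 3; the Z-row RHS becomes 16 − (-14/5)·5 = 30.

30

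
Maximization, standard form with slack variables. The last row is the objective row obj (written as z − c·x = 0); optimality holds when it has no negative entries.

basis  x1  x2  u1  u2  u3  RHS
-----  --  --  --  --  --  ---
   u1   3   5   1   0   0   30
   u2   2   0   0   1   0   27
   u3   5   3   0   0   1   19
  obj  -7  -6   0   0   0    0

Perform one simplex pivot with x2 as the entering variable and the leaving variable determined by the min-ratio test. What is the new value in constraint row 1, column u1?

1/5

Ratio test on column x2 — row 1: 30/5 = 6; row 2: entry 0 ≤ 0; row 3: 19/3 = 19/3. Minimum is 6 at row 1 (u1 leaves); pivot element 5.
Divide row 1 by 5; eliminate column x2 from the other rows.
In the new row 1, the u1 entry is the old entry divided by the pivot: 1/5 = 1/5.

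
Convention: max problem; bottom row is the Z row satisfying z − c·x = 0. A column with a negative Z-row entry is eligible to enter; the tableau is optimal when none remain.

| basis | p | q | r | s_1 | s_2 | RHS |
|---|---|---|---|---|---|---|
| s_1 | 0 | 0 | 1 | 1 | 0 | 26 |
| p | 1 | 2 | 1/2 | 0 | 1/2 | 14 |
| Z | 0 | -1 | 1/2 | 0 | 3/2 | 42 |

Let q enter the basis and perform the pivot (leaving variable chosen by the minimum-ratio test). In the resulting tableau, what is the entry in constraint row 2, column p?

1/2

Ratio test on column q — row 1: entry 0 ≤ 0; row 2: 14/2 = 7. Minimum is 7 at row 2 (p leaves); pivot element 2.
Divide row 2 by 2; eliminate column q from the other rows.
In the new row 2, the p entry is the old entry divided by the pivot: 1/2 = 1/2.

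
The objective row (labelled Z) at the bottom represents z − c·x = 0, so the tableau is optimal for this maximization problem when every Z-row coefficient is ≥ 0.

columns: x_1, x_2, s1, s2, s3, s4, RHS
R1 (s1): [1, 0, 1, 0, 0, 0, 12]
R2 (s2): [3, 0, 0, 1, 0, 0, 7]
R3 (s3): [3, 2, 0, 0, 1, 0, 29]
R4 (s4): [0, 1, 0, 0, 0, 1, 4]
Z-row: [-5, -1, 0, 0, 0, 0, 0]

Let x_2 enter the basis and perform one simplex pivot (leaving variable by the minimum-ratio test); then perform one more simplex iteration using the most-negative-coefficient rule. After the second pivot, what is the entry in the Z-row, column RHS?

Ratio test on column x_2 — row 1: entry 0 ≤ 0; row 2: entry 0 ≤ 0; row 3: 29/2 = 29/2; row 4: 4/1 = 4. Minimum is 4 at row 4 (s4 leaves); pivot element 1.
Divide row 4 by 1; eliminate column x_2 from the other rows.
Second iteration: most negative Z-row entry is -5 in column x_1, so x_1 enters.
Ratio test on column x_1 — row 1: 12/1 = 12; row 2: 7/3 = 7/3; row 3: 21/3 = 7; row 4: entry 0 ≤ 0. Minimum is 7/3 at row 2 (s2 leaves); pivot element 3.
Divide row 2 by 3; eliminate column x_1 from the other rows.
After both pivots, the entry at the Z-row, column RHS is 47/3.

47/3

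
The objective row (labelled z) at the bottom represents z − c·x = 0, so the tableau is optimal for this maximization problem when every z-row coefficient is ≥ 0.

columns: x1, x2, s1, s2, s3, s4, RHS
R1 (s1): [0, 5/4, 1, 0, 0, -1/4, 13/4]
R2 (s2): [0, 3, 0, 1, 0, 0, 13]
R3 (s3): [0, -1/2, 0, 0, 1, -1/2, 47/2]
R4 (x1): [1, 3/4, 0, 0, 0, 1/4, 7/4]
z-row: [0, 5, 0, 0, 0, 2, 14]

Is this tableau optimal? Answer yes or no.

yes

Every z-row coefficient is ≥ 0, so the tableau is optimal.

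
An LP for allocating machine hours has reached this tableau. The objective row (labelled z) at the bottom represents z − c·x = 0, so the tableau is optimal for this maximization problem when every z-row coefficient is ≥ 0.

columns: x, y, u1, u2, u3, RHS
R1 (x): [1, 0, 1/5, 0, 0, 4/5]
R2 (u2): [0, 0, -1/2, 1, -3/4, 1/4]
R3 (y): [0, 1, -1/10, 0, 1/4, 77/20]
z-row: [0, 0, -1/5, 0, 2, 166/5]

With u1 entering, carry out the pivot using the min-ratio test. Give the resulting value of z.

Ratio test on column u1 — row 1: (4/5)/(1/5) = 4; row 2: entry -1/2 ≤ 0; row 3: entry -1/10 ≤ 0. Minimum is 4 at row 1 (x leaves); pivot element 1/5.
Pivot on row 1; the z-row RHS becomes 166/5 − (-1/5)·4 = 34.

34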